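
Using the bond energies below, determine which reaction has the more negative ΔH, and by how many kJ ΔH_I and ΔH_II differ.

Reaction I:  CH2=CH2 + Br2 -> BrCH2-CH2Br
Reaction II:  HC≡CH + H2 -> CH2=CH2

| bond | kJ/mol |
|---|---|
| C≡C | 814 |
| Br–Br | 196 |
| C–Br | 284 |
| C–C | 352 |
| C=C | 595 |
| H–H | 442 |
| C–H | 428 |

Reaction I:
  Bonds broken (reactants):
    Br–Br: 1 × 196 = 196
    C–H: 4 × 428 = 1712
    C=C: 1 × 595 = 595
    Σ(broken) = 2503 kJ
  Bonds formed (products):
    C–Br: 2 × 284 = 568
    C–C: 1 × 352 = 352
    C–H: 4 × 428 = 1712
    Σ(formed) = 2632 kJ
  ΔH_I = 2503 − 2632 = −129 kJ
Reaction II:
  Bonds broken (reactants):
    C≡C: 1 × 814 = 814
    C–H: 2 × 428 = 856
    H–H: 1 × 442 = 442
    Σ(broken) = 2112 kJ
  Bonds formed (products):
    C–H: 4 × 428 = 1712
    C=C: 1 × 595 = 595
    Σ(formed) = 2307 kJ
  ΔH_II = 2112 − 2307 = −195 kJ
ΔH_I − ΔH_II = +66 kJ, so reaction II has the more negative ΔH; |ΔH_I − ΔH_II| = 66 kJ.

Reaction II, by 66 kJ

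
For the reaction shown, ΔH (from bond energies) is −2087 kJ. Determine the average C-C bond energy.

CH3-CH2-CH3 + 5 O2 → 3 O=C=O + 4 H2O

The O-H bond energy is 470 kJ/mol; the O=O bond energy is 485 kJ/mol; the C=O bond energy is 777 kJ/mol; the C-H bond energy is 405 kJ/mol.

D(C-C) ≈ 335 kJ/mol

Let D be the C-C bond energy.
Σ(broken) = 2×D + 8×405 + 5×485 = 5665 + 2D
Σ(formed) = 6×777 + 8×470 = 8422
ΔH = Σ(broken) − Σ(formed) = (5665 + 2D) − (8422) = −2757 + 2D
Setting this equal to −2087 kJ gives 2D = 670, so D = 335 kJ/mol.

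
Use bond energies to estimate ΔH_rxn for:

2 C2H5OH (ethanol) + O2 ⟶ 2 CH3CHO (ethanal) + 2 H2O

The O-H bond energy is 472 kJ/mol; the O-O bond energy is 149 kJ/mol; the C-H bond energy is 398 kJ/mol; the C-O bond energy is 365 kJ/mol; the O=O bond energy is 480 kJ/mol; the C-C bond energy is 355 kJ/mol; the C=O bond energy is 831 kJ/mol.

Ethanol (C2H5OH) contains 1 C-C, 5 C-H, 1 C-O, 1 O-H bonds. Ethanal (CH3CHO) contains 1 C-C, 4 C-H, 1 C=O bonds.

Bonds broken (reactants):
  C-C: 2 × 355 = 710
  C-H: 10 × 398 = 3980
  C-O: 2 × 365 = 730
  O-H: 2 × 472 = 944
  O=O: 1 × 480 = 480
  Σ(broken) = 6844 kJ
Bonds formed (products):
  C-C: 2 × 355 = 710
  C-H: 8 × 398 = 3184
  C=O: 2 × 831 = 1662
  O-H: 4 × 472 = 1888
  Σ(formed) = 7444 kJ
ΔH = Σ(broken) − Σ(formed) = 6844 − 7444 = −600 kJ

ΔH ≈ −600 kJ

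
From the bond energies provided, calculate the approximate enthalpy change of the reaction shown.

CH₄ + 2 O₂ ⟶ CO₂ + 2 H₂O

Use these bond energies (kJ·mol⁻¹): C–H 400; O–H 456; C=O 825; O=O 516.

Bonds broken (reactants):
  C–H: 4 × 400 = 1600
  O=O: 2 × 516 = 1032
  Σ(broken) = 2632 kJ
Bonds formed (products):
  C=O: 2 × 825 = 1650
  O–H: 4 × 456 = 1824
  Σ(formed) = 3474 kJ
ΔH = Σ(broken) − Σ(formed) = 2632 − 3474 = −842 kJ

ΔH ≈ −842 kJ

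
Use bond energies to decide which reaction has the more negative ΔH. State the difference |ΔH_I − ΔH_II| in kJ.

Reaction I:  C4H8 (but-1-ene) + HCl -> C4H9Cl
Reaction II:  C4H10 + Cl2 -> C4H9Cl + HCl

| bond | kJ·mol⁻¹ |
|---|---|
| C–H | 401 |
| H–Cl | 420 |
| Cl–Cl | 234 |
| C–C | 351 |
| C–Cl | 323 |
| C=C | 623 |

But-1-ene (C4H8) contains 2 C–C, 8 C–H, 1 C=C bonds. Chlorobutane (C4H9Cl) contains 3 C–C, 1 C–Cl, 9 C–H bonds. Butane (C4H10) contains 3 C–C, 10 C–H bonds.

Reaction I:
  Bonds broken (reactants):
    C–C: 2 × 351 = 702
    C–H: 8 × 401 = 3208
    C=C: 1 × 623 = 623
    H–Cl: 1 × 420 = 420
    Σ(broken) = 4953 kJ
  Bonds formed (products):
    C–C: 3 × 351 = 1053
    C–Cl: 1 × 323 = 323
    C–H: 9 × 401 = 3609
    Σ(formed) = 4985 kJ
  ΔH_I = 4953 − 4985 = −32 kJ
Reaction II:
  Bonds broken (reactants):
    C–C: 3 × 351 = 1053
    C–H: 10 × 401 = 4010
    Cl–Cl: 1 × 234 = 234
    Σ(broken) = 5297 kJ
  Bonds formed (products):
    C–C: 3 × 351 = 1053
    C–Cl: 1 × 323 = 323
    C–H: 9 × 401 = 3609
    H–Cl: 1 × 420 = 420
    Σ(formed) = 5405 kJ
  ΔH_II = 5297 − 5405 = −108 kJ
ΔH_I − ΔH_II = +76 kJ, so reaction II has the more negative ΔH; |ΔH_I − ΔH_II| = 76 kJ.

Reaction II, by 76 kJ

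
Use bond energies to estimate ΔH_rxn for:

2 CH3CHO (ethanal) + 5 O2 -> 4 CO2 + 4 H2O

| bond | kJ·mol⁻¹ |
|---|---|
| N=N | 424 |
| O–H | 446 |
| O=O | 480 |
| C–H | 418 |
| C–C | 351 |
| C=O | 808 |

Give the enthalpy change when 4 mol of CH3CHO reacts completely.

ΔH = −3940 kJ

Bonds broken (reactants):
  C–C: 2 × 351 = 702
  C–H: 8 × 418 = 3344
  C=O: 2 × 808 = 1616
  O=O: 5 × 480 = 2400
  Σ(broken) = 8062 kJ
Bonds formed (products):
  C=O: 8 × 808 = 6464
  O–H: 8 × 446 = 3568
  Σ(formed) = 10032 kJ
ΔH = Σ(broken) − Σ(formed) = 8062 − 10032 = −1970 kJ
For 2× the reaction as written: 2 × (−1970) = −3940 kJ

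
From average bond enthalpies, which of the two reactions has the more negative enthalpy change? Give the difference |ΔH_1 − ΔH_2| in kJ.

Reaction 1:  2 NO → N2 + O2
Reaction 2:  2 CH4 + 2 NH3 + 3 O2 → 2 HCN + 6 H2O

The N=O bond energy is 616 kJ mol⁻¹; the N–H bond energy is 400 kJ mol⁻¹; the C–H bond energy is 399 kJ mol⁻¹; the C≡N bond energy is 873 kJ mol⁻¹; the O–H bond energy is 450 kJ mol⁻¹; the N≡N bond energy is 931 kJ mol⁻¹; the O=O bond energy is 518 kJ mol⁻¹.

Reaction 2, by 581 kJ

Reaction 1:
  Bonds broken (reactants):
    N=O: 2 × 616 = 1232
    Σ(broken) = 1232 kJ
  Bonds formed (products):
    N≡N: 1 × 931 = 931
    O=O: 1 × 518 = 518
    Σ(formed) = 1449 kJ
  ΔH_1 = 1232 − 1449 = −217 kJ
Reaction 2:
  Bonds broken (reactants):
    C–H: 8 × 399 = 3192
    N–H: 6 × 400 = 2400
    O=O: 3 × 518 = 1554
    Σ(broken) = 7146 kJ
  Bonds formed (products):
    C≡N: 2 × 873 = 1746
    C–H: 2 × 399 = 798
    O–H: 12 × 450 = 5400
    Σ(formed) = 7944 kJ
  ΔH_2 = 7146 − 7944 = −798 kJ
ΔH_1 − ΔH_2 = +581 kJ, so reaction 2 has the more negative ΔH; |ΔH_1 − ΔH_2| = 581 kJ.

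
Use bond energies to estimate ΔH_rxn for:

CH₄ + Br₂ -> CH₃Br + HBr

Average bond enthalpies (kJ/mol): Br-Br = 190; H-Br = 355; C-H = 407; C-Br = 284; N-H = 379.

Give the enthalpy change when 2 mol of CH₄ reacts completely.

ΔH = −84 kJ

Bonds broken (reactants):
  Br-Br: 1 × 190 = 190
  C-H: 4 × 407 = 1628
  Σ(broken) = 1818 kJ
Bonds formed (products):
  C-Br: 1 × 284 = 284
  C-H: 3 × 407 = 1221
  H-Br: 1 × 355 = 355
  Σ(formed) = 1860 kJ
ΔH = Σ(broken) − Σ(formed) = 1818 − 1860 = −42 kJ
For 2× the reaction as written: 2 × (−42) = −84 kJ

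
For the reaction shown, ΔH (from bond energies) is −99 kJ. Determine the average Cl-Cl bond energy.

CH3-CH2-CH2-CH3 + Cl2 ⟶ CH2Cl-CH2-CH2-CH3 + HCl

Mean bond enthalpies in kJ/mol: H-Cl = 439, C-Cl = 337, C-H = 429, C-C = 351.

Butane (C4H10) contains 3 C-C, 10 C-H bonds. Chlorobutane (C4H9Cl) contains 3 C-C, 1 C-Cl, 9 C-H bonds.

D(Cl-Cl) ≈ 248 kJ/mol

Let D be the Cl-Cl bond energy.
Σ(broken) = 3×351 + 10×429 + 1×D = 5343 + D
Σ(formed) = 3×351 + 1×337 + 9×429 + 1×439 = 5690
ΔH = Σ(broken) − Σ(formed) = (5343 + D) − (5690) = −347 + D
Setting this equal to −99 kJ gives D = 248 kJ/mol.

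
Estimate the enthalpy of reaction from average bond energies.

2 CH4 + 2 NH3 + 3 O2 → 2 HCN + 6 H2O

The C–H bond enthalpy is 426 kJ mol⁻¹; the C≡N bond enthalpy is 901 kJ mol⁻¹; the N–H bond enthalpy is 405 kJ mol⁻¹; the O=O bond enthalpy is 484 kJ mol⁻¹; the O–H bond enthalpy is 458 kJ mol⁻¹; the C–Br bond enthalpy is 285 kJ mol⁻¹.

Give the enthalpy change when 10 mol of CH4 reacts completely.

Bonds broken (reactants):
  C–H: 8 × 426 = 3408
  N–H: 6 × 405 = 2430
  O=O: 3 × 484 = 1452
  Σ(broken) = 7290 kJ
Bonds formed (products):
  C≡N: 2 × 901 = 1802
  C–H: 2 × 426 = 852
  O–H: 12 × 458 = 5496
  Σ(formed) = 8150 kJ
ΔH = Σ(broken) − Σ(formed) = 7290 − 8150 = −860 kJ
For 5× the reaction as written: 5 × (−860) = −4300 kJ

ΔH = −4300 kJ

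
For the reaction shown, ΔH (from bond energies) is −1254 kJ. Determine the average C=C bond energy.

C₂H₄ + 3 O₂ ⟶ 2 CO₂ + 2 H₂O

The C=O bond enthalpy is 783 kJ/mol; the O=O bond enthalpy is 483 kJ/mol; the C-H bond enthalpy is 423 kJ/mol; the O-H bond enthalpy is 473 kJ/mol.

Let D be the C=C bond energy.
Σ(broken) = 4×423 + 1×D + 3×483 = 3141 + D
Σ(formed) = 4×783 + 4×473 = 5024
ΔH = Σ(broken) − Σ(formed) = (3141 + D) − (5024) = −1883 + D
Setting this equal to −1254 kJ gives D = 629 kJ/mol.

D(C=C) ≈ 629 kJ/mol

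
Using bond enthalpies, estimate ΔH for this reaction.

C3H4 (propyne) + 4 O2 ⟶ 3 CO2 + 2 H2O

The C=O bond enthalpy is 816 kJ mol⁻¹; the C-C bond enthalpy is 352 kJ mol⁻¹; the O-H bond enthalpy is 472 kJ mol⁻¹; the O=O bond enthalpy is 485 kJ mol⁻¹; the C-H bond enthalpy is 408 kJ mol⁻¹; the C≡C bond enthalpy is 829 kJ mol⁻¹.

ΔH ≈ −2031 kJ

Bonds broken (reactants):
  C≡C: 1 × 829 = 829
  C-C: 1 × 352 = 352
  C-H: 4 × 408 = 1632
  O=O: 4 × 485 = 1940
  Σ(broken) = 4753 kJ
Bonds formed (products):
  C=O: 6 × 816 = 4896
  O-H: 4 × 472 = 1888
  Σ(formed) = 6784 kJ
ΔH = Σ(broken) − Σ(formed) = 4753 − 6784 = −2031 kJ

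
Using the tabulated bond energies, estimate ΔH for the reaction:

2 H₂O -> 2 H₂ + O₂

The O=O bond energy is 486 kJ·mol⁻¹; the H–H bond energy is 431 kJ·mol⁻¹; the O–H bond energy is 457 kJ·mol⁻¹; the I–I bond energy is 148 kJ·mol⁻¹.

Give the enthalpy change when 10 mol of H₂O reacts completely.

ΔH = +2400 kJ

Bonds broken (reactants):
  O–H: 4 × 457 = 1828
  Σ(broken) = 1828 kJ
Bonds formed (products):
  H–H: 2 × 431 = 862
  O=O: 1 × 486 = 486
  Σ(formed) = 1348 kJ
ΔH = Σ(broken) − Σ(formed) = 1828 − 1348 = +480 kJ
For 5× the reaction as written: 5 × (+480) = +2400 kJ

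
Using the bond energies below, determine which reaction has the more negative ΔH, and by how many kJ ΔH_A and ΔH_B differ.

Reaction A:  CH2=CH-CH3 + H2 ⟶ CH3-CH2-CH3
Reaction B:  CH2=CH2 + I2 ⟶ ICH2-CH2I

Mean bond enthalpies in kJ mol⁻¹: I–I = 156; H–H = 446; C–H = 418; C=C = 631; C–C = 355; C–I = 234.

Reaction A, by 78 kJ

Reaction A:
  Bonds broken (reactants):
    C–C: 1 × 355 = 355
    C–H: 6 × 418 = 2508
    C=C: 1 × 631 = 631
    H–H: 1 × 446 = 446
    Σ(broken) = 3940 kJ
  Bonds formed (products):
    C–C: 2 × 355 = 710
    C–H: 8 × 418 = 3344
    Σ(formed) = 4054 kJ
  ΔH_A = 3940 − 4054 = −114 kJ
Reaction B:
  Bonds broken (reactants):
    C–H: 4 × 418 = 1672
    C=C: 1 × 631 = 631
    I–I: 1 × 156 = 156
    Σ(broken) = 2459 kJ
  Bonds formed (products):
    C–C: 1 × 355 = 355
    C–H: 4 × 418 = 1672
    C–I: 2 × 234 = 468
    Σ(formed) = 2495 kJ
  ΔH_B = 2459 − 2495 = −36 kJ
ΔH_A − ΔH_B = −78 kJ, so reaction A has the more negative ΔH; |ΔH_A − ΔH_B| = 78 kJ.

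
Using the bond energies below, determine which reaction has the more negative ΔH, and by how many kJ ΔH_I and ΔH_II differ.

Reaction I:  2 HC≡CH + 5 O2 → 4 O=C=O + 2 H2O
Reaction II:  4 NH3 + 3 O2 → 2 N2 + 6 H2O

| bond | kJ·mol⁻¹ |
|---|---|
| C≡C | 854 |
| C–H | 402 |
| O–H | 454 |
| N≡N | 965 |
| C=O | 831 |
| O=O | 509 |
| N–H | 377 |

Reaction I:
  Bonds broken (reactants):
    C≡C: 2 × 854 = 1708
    C–H: 4 × 402 = 1608
    O=O: 5 × 509 = 2545
    Σ(broken) = 5861 kJ
  Bonds formed (products):
    C=O: 8 × 831 = 6648
    O–H: 4 × 454 = 1816
    Σ(formed) = 8464 kJ
  ΔH_I = 5861 − 8464 = −2603 kJ
Reaction II:
  Bonds broken (reactants):
    N–H: 12 × 377 = 4524
    O=O: 3 × 509 = 1527
    Σ(broken) = 6051 kJ
  Bonds formed (products):
    N≡N: 2 × 965 = 1930
    O–H: 12 × 454 = 5448
    Σ(formed) = 7378 kJ
  ΔH_II = 6051 − 7378 = −1327 kJ
ΔH_I − ΔH_II = −1276 kJ, so reaction I has the more negative ΔH; |ΔH_I − ΔH_II| = 1276 kJ.

Reaction I, by 1276 kJ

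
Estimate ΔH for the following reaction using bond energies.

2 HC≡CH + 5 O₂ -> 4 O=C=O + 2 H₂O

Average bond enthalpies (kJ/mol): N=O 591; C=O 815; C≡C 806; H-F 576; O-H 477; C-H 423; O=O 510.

Bonds broken (reactants):
  C≡C: 2 × 806 = 1612
  C-H: 4 × 423 = 1692
  O=O: 5 × 510 = 2550
  Σ(broken) = 5854 kJ
Bonds formed (products):
  C=O: 8 × 815 = 6520
  O-H: 4 × 477 = 1908
  Σ(formed) = 8428 kJ
ΔH = Σ(broken) − Σ(formed) = 5854 − 8428 = −2574 kJ

ΔH ≈ −2574 kJ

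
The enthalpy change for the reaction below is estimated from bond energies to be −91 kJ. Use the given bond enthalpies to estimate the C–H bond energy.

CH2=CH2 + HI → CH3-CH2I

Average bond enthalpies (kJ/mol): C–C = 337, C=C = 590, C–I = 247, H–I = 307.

Let D be the C–H bond energy.
Σ(broken) = 4×D + 1×590 + 1×307 = 897 + 4D
Σ(formed) = 1×337 + 5×D + 1×247 = 584 + 5D
ΔH = Σ(broken) − Σ(formed) = (897 + 4D) − (584 + 5D) = +313 − D
Setting this equal to −91 kJ gives D = 404 kJ/mol.

D(C–H) ≈ 404 kJ/mol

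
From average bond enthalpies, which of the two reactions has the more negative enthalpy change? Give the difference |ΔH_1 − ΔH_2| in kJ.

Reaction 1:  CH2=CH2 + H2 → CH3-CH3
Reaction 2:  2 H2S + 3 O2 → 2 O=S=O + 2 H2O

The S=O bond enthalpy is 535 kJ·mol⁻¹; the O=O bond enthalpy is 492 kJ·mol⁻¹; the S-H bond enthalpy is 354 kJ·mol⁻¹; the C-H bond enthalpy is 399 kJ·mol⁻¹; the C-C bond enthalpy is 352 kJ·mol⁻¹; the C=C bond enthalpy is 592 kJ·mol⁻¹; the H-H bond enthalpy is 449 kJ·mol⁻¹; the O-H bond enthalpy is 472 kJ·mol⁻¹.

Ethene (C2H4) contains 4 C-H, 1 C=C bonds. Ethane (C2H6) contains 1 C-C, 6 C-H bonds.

Reaction 1:
  Bonds broken (reactants):
    C-H: 4 × 399 = 1596
    C=C: 1 × 592 = 592
    H-H: 1 × 449 = 449
    Σ(broken) = 2637 kJ
  Bonds formed (products):
    C-C: 1 × 352 = 352
    C-H: 6 × 399 = 2394
    Σ(formed) = 2746 kJ
  ΔH_1 = 2637 − 2746 = −109 kJ
Reaction 2:
  Bonds broken (reactants):
    O=O: 3 × 492 = 1476
    S-H: 4 × 354 = 1416
    Σ(broken) = 2892 kJ
  Bonds formed (products):
    O-H: 4 × 472 = 1888
    S=O: 4 × 535 = 2140
    Σ(formed) = 4028 kJ
  ΔH_2 = 2892 − 4028 = −1136 kJ
ΔH_1 − ΔH_2 = +1027 kJ, so reaction 2 has the more negative ΔH; |ΔH_1 − ΔH_2| = 1027 kJ.

Reaction 2, by 1027 kJ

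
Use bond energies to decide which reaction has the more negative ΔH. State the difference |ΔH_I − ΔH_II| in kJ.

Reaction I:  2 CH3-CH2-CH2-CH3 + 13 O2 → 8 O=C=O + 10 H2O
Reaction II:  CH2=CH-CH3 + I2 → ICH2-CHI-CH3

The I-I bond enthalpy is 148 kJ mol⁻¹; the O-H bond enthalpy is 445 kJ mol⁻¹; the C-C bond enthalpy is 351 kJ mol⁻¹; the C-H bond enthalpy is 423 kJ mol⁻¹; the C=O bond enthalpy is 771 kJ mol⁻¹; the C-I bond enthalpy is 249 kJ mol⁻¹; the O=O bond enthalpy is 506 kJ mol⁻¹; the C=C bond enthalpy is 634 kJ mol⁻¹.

Reaction I:
  Bonds broken (reactants):
    C-C: 6 × 351 = 2106
    C-H: 20 × 423 = 8460
    O=O: 13 × 506 = 6578
    Σ(broken) = 17144 kJ
  Bonds formed (products):
    C=O: 16 × 771 = 12336
    O-H: 20 × 445 = 8900
    Σ(formed) = 21236 kJ
  ΔH_I = 17144 − 21236 = −4092 kJ
Reaction II:
  Bonds broken (reactants):
    C-C: 1 × 351 = 351
    C-H: 6 × 423 = 2538
    C=C: 1 × 634 = 634
    I-I: 1 × 148 = 148
    Σ(broken) = 3671 kJ
  Bonds formed (products):
    C-C: 2 × 351 = 702
    C-H: 6 × 423 = 2538
    C-I: 2 × 249 = 498
    Σ(formed) = 3738 kJ
  ΔH_II = 3671 − 3738 = −67 kJ
ΔH_I − ΔH_II = −4025 kJ, so reaction I has the more negative ΔH; |ΔH_I − ΔH_II| = 4025 kJ.

Reaction I, by 4025 kJ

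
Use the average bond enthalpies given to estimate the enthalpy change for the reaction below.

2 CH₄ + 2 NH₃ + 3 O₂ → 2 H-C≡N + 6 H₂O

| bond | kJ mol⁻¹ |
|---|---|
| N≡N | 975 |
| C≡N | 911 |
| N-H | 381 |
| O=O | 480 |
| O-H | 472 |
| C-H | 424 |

ΔH ≈ −1216 kJ

Bonds broken (reactants):
  C-H: 8 × 424 = 3392
  N-H: 6 × 381 = 2286
  O=O: 3 × 480 = 1440
  Σ(broken) = 7118 kJ
Bonds formed (products):
  C≡N: 2 × 911 = 1822
  C-H: 2 × 424 = 848
  O-H: 12 × 472 = 5664
  Σ(formed) = 8334 kJ
ΔH = Σ(broken) − Σ(formed) = 7118 − 8334 = −1216 kJ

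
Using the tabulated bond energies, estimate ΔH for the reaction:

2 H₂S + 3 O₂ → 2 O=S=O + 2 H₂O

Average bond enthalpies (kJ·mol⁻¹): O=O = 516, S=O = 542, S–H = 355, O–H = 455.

ΔH ≈ −1020 kJ

Bonds broken (reactants):
  O=O: 3 × 516 = 1548
  S–H: 4 × 355 = 1420
  Σ(broken) = 2968 kJ
Bonds formed (products):
  O–H: 4 × 455 = 1820
  S=O: 4 × 542 = 2168
  Σ(formed) = 3988 kJ
ΔH = Σ(broken) − Σ(formed) = 2968 − 3988 = −1020 kJ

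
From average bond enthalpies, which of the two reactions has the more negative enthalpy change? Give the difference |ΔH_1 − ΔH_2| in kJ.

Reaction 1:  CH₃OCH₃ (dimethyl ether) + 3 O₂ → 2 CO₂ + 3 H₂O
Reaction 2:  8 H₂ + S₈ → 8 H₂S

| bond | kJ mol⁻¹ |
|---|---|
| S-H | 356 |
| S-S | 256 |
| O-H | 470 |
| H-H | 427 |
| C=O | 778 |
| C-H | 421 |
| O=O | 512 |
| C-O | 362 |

Reaction 1, by 914 kJ

Reaction 1:
  Bonds broken (reactants):
    C-H: 6 × 421 = 2526
    C-O: 2 × 362 = 724
    O=O: 3 × 512 = 1536
    Σ(broken) = 4786 kJ
  Bonds formed (products):
    C=O: 4 × 778 = 3112
    O-H: 6 × 470 = 2820
    Σ(formed) = 5932 kJ
  ΔH_1 = 4786 − 5932 = −1146 kJ
Reaction 2:
  Bonds broken (reactants):
    H-H: 8 × 427 = 3416
    S-S: 8 × 256 = 2048
    Σ(broken) = 5464 kJ
  Bonds formed (products):
    S-H: 16 × 356 = 5696
    Σ(formed) = 5696 kJ
  ΔH_2 = 5464 − 5696 = −232 kJ
ΔH_1 − ΔH_2 = −914 kJ, so reaction 1 has the more negative ΔH; |ΔH_1 − ΔH_2| = 914 kJ.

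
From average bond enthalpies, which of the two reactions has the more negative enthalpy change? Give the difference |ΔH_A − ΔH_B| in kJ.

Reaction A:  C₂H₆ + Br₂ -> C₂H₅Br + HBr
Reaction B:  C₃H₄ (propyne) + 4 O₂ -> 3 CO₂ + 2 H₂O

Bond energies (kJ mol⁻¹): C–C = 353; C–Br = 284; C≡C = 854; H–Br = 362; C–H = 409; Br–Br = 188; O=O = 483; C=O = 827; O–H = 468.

Reaction A:
  Bonds broken (reactants):
    Br–Br: 1 × 188 = 188
    C–C: 1 × 353 = 353
    C–H: 6 × 409 = 2454
    Σ(broken) = 2995 kJ
  Bonds formed (products):
    C–Br: 1 × 284 = 284
    C–C: 1 × 353 = 353
    C–H: 5 × 409 = 2045
    H–Br: 1 × 362 = 362
    Σ(formed) = 3044 kJ
  ΔH_A = 2995 − 3044 = −49 kJ
Reaction B:
  Bonds broken (reactants):
    C≡C: 1 × 854 = 854
    C–C: 1 × 353 = 353
    C–H: 4 × 409 = 1636
    O=O: 4 × 483 = 1932
    Σ(broken) = 4775 kJ
  Bonds formed (products):
    C=O: 6 × 827 = 4962
    O–H: 4 × 468 = 1872
    Σ(formed) = 6834 kJ
  ΔH_B = 4775 − 6834 = −2059 kJ
ΔH_A − ΔH_B = +2010 kJ, so reaction B has the more negative ΔH; |ΔH_A − ΔH_B| = 2010 kJ.

Reaction B, by 2010 kJ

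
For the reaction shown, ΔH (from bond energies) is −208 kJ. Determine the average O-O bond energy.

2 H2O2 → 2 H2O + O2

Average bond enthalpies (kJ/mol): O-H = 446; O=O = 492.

Let D be the O-O bond energy.
Σ(broken) = 4×446 + 2×D = 1784 + 2D
Σ(formed) = 4×446 + 1×492 = 2276
ΔH = Σ(broken) − Σ(formed) = (1784 + 2D) − (2276) = −492 + 2D
Setting this equal to −208 kJ gives 2D = 284, so D = 142 kJ/mol.

D(O-O) ≈ 142 kJ/mol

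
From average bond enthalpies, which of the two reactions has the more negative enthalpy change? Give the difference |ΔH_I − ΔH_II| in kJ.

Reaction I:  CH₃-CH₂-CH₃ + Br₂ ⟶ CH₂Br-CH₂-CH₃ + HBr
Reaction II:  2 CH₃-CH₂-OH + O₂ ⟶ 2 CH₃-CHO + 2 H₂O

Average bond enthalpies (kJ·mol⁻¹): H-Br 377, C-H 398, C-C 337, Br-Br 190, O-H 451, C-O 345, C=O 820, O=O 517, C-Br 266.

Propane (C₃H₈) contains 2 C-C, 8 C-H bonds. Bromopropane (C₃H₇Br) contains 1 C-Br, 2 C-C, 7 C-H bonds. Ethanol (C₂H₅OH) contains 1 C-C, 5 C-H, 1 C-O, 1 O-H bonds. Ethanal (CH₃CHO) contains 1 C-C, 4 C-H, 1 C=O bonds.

Reaction II, by 484 kJ

Reaction I:
  Bonds broken (reactants):
    Br-Br: 1 × 190 = 190
    C-C: 2 × 337 = 674
    C-H: 8 × 398 = 3184
    Σ(broken) = 4048 kJ
  Bonds formed (products):
    C-Br: 1 × 266 = 266
    C-C: 2 × 337 = 674
    C-H: 7 × 398 = 2786
    H-Br: 1 × 377 = 377
    Σ(formed) = 4103 kJ
  ΔH_I = 4048 − 4103 = −55 kJ
Reaction II:
  Bonds broken (reactants):
    C-C: 2 × 337 = 674
    C-H: 10 × 398 = 3980
    C-O: 2 × 345 = 690
    O-H: 2 × 451 = 902
    O=O: 1 × 517 = 517
    Σ(broken) = 6763 kJ
  Bonds formed (products):
    C-C: 2 × 337 = 674
    C-H: 8 × 398 = 3184
    C=O: 2 × 820 = 1640
    O-H: 4 × 451 = 1804
    Σ(formed) = 7302 kJ
  ΔH_II = 6763 − 7302 = −539 kJ
ΔH_I − ΔH_II = +484 kJ, so reaction II has the more negative ΔH; |ΔH_I − ΔH_II| = 484 kJ.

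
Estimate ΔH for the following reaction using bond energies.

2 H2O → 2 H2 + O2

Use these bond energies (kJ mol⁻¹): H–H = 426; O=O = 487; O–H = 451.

Bonds broken (reactants):
  O–H: 4 × 451 = 1804
  Σ(broken) = 1804 kJ
Bonds formed (products):
  H–H: 2 × 426 = 852
  O=O: 1 × 487 = 487
  Σ(formed) = 1339 kJ
ΔH = Σ(broken) − Σ(formed) = 1804 − 1339 = +465 kJ

ΔH ≈ +465 kJ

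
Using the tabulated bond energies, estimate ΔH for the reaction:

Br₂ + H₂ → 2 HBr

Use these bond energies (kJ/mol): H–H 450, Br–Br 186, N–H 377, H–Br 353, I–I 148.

Bonds broken (reactants):
  Br–Br: 1 × 186 = 186
  H–H: 1 × 450 = 450
  Σ(broken) = 636 kJ
Bonds formed (products):
  H–Br: 2 × 353 = 706
  Σ(formed) = 706 kJ
ΔH = Σ(broken) − Σ(formed) = 636 − 706 = −70 kJ

ΔH ≈ −70 kJ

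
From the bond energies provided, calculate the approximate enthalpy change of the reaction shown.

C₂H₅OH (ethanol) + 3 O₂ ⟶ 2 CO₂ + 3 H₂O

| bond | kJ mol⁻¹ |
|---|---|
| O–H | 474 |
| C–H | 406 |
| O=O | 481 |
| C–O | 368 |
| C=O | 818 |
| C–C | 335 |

Bonds broken (reactants):
  C–C: 1 × 335 = 335
  C–H: 5 × 406 = 2030
  C–O: 1 × 368 = 368
  O–H: 1 × 474 = 474
  O=O: 3 × 481 = 1443
  Σ(broken) = 4650 kJ
Bonds formed (products):
  C=O: 4 × 818 = 3272
  O–H: 6 × 474 = 2844
  Σ(formed) = 6116 kJ
ΔH = Σ(broken) − Σ(formed) = 4650 − 6116 = −1466 kJ

ΔH ≈ −1466 kJ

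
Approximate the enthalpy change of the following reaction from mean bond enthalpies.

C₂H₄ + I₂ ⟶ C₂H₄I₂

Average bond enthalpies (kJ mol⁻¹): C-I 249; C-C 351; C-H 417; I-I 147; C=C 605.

Bonds broken (reactants):
  C-H: 4 × 417 = 1668
  C=C: 1 × 605 = 605
  I-I: 1 × 147 = 147
  Σ(broken) = 2420 kJ
Bonds formed (products):
  C-C: 1 × 351 = 351
  C-H: 4 × 417 = 1668
  C-I: 2 × 249 = 498
  Σ(formed) = 2517 kJ
ΔH = Σ(broken) − Σ(formed) = 2420 − 2517 = −97 kJ

ΔH ≈ −97 kJ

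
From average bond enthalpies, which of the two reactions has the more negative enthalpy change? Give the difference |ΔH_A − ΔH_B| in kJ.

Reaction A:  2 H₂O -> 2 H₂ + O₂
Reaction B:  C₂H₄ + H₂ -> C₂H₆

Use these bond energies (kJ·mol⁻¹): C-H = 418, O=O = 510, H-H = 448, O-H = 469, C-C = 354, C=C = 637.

Reaction B, by 575 kJ

Reaction A:
  Bonds broken (reactants):
    O-H: 4 × 469 = 1876
    Σ(broken) = 1876 kJ
  Bonds formed (products):
    H-H: 2 × 448 = 896
    O=O: 1 × 510 = 510
    Σ(formed) = 1406 kJ
  ΔH_A = 1876 − 1406 = +470 kJ
Reaction B:
  Bonds broken (reactants):
    C-H: 4 × 418 = 1672
    C=C: 1 × 637 = 637
    H-H: 1 × 448 = 448
    Σ(broken) = 2757 kJ
  Bonds formed (products):
    C-C: 1 × 354 = 354
    C-H: 6 × 418 = 2508
    Σ(formed) = 2862 kJ
  ΔH_B = 2757 − 2862 = −105 kJ
ΔH_A − ΔH_B = +575 kJ, so reaction B has the more negative ΔH; |ΔH_A − ΔH_B| = 575 kJ.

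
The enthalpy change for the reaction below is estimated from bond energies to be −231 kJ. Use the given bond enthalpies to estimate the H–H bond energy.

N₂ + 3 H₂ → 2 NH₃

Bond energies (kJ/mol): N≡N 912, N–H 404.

Let D be the H–H bond energy.
Σ(broken) = 3×D + 1×912 = 912 + 3D
Σ(formed) = 6×404 = 2424
ΔH = Σ(broken) − Σ(formed) = (912 + 3D) − (2424) = −1512 + 3D
Setting this equal to −231 kJ gives 3D = 1281, so D = 427 kJ/mol.

D(H–H) ≈ 427 kJ/mol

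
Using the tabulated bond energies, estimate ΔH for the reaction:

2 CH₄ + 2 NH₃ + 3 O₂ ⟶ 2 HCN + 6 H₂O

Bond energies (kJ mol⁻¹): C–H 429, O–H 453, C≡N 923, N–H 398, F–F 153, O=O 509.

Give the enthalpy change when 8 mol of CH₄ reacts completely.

ΔH = −3172 kJ

Bonds broken (reactants):
  C–H: 8 × 429 = 3432
  N–H: 6 × 398 = 2388
  O=O: 3 × 509 = 1527
  Σ(broken) = 7347 kJ
Bonds formed (products):
  C≡N: 2 × 923 = 1846
  C–H: 2 × 429 = 858
  O–H: 12 × 453 = 5436
  Σ(formed) = 8140 kJ
ΔH = Σ(broken) − Σ(formed) = 7347 − 8140 = −793 kJ
For 4× the reaction as written: 4 × (−793) = −3172 kJ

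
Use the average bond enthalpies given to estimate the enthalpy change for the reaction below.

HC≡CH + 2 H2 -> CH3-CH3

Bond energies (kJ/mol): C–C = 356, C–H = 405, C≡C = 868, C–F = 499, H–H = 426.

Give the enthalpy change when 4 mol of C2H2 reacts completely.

Bonds broken (reactants):
  C≡C: 1 × 868 = 868
  C–H: 2 × 405 = 810
  H–H: 2 × 426 = 852
  Σ(broken) = 2530 kJ
Bonds formed (products):
  C–C: 1 × 356 = 356
  C–H: 6 × 405 = 2430
  Σ(formed) = 2786 kJ
ΔH = Σ(broken) − Σ(formed) = 2530 − 2786 = −256 kJ
For 4× the reaction as written: 4 × (−256) = −1024 kJ

ΔH = −1024 kJ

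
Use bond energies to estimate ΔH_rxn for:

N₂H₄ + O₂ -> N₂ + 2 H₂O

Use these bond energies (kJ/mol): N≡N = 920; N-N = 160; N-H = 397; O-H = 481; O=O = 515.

ΔH ≈ −581 kJ

Bonds broken (reactants):
  N-H: 4 × 397 = 1588
  N-N: 1 × 160 = 160
  O=O: 1 × 515 = 515
  Σ(broken) = 2263 kJ
Bonds formed (products):
  N≡N: 1 × 920 = 920
  O-H: 4 × 481 = 1924
  Σ(formed) = 2844 kJ
ΔH = Σ(broken) − Σ(formed) = 2263 − 2844 = −581 kJ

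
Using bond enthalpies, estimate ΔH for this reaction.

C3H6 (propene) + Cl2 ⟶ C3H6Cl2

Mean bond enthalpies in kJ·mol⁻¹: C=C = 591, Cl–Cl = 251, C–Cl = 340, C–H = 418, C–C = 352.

Bonds broken (reactants):
  C–C: 1 × 352 = 352
  C–H: 6 × 418 = 2508
  C=C: 1 × 591 = 591
  Cl–Cl: 1 × 251 = 251
  Σ(broken) = 3702 kJ
Bonds formed (products):
  C–C: 2 × 352 = 704
  C–Cl: 2 × 340 = 680
  C–H: 6 × 418 = 2508
  Σ(formed) = 3892 kJ
ΔH = Σ(broken) − Σ(formed) = 3702 − 3892 = −190 kJ

ΔH ≈ −190 kJ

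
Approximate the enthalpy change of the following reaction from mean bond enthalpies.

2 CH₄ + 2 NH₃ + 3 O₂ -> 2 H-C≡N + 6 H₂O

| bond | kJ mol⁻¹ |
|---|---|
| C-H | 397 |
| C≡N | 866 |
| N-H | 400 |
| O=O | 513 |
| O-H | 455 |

Bonds broken (reactants):
  C-H: 8 × 397 = 3176
  N-H: 6 × 400 = 2400
  O=O: 3 × 513 = 1539
  Σ(broken) = 7115 kJ
Bonds formed (products):
  C≡N: 2 × 866 = 1732
  C-H: 2 × 397 = 794
  O-H: 12 × 455 = 5460
  Σ(formed) = 7986 kJ
ΔH = Σ(broken) − Σ(formed) = 7115 − 7986 = −871 kJ

ΔH ≈ −871 kJ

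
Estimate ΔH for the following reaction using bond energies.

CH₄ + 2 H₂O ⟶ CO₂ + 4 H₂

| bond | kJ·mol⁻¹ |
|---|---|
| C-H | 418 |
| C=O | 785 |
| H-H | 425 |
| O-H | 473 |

Bonds broken (reactants):
  C-H: 4 × 418 = 1672
  O-H: 4 × 473 = 1892
  Σ(broken) = 3564 kJ
Bonds formed (products):
  C=O: 2 × 785 = 1570
  H-H: 4 × 425 = 1700
  Σ(formed) = 3270 kJ
ΔH = Σ(broken) − Σ(formed) = 3564 − 3270 = +294 kJ

ΔH ≈ +294 kJ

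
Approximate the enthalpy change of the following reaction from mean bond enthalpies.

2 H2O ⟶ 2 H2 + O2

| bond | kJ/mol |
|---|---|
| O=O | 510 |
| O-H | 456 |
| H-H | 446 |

Bonds broken (reactants):
  O-H: 4 × 456 = 1824
  Σ(broken) = 1824 kJ
Bonds formed (products):
  H-H: 2 × 446 = 892
  O=O: 1 × 510 = 510
  Σ(formed) = 1402 kJ
ΔH = Σ(broken) − Σ(formed) = 1824 − 1402 = +422 kJ

ΔH ≈ +422 kJ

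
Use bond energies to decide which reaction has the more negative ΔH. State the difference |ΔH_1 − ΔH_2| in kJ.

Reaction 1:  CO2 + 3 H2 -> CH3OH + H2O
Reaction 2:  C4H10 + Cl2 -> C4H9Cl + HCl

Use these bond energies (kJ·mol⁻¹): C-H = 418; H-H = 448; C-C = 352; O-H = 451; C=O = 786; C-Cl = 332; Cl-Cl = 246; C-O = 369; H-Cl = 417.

Reaction 2, by 25 kJ

Reaction 1:
  Bonds broken (reactants):
    C=O: 2 × 786 = 1572
    H-H: 3 × 448 = 1344
    Σ(broken) = 2916 kJ
  Bonds formed (products):
    C-H: 3 × 418 = 1254
    C-O: 1 × 369 = 369
    O-H: 3 × 451 = 1353
    Σ(formed) = 2976 kJ
  ΔH_1 = 2916 − 2976 = −60 kJ
Reaction 2:
  Bonds broken (reactants):
    C-C: 3 × 352 = 1056
    C-H: 10 × 418 = 4180
    Cl-Cl: 1 × 246 = 246
    Σ(broken) = 5482 kJ
  Bonds formed (products):
    C-C: 3 × 352 = 1056
    C-Cl: 1 × 332 = 332
    C-H: 9 × 418 = 3762
    H-Cl: 1 × 417 = 417
    Σ(formed) = 5567 kJ
  ΔH_2 = 5482 − 5567 = −85 kJ
ΔH_1 − ΔH_2 = +25 kJ, so reaction 2 has the more negative ΔH; |ΔH_1 − ΔH_2| = 25 kJ.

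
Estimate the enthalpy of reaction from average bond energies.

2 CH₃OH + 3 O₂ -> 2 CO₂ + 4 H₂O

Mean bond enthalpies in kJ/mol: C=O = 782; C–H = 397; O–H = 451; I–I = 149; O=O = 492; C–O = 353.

ΔH ≈ −1270 kJ

Bonds broken (reactants):
  C–H: 6 × 397 = 2382
  C–O: 2 × 353 = 706
  O–H: 2 × 451 = 902
  O=O: 3 × 492 = 1476
  Σ(broken) = 5466 kJ
Bonds formed (products):
  C=O: 4 × 782 = 3128
  O–H: 8 × 451 = 3608
  Σ(formed) = 6736 kJ
ΔH = Σ(broken) − Σ(formed) = 5466 − 6736 = −1270 kJ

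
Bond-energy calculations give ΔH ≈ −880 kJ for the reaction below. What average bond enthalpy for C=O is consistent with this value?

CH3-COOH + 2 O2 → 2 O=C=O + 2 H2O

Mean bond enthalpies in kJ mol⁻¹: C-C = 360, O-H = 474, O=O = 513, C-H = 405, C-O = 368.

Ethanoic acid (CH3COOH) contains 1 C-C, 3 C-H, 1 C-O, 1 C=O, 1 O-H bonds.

D(C=O) ≈ 809 kJ/mol

Let D be the C=O bond energy.
Σ(broken) = 1×360 + 3×405 + 1×368 + 1×D + 1×474 + 2×513 = 3443 + D
Σ(formed) = 4×D + 4×474 = 1896 + 4D
ΔH = Σ(broken) − Σ(formed) = (3443 + D) − (1896 + 4D) = +1547 − 3D
Setting this equal to −880 kJ gives 3D = 2427, so D = 809 kJ/mol.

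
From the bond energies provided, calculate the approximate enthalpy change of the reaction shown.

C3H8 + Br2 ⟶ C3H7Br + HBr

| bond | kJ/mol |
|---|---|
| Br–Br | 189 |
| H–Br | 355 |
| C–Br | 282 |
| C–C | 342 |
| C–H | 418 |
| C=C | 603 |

ΔH ≈ −30 kJ

Bonds broken (reactants):
  Br–Br: 1 × 189 = 189
  C–C: 2 × 342 = 684
  C–H: 8 × 418 = 3344
  Σ(broken) = 4217 kJ
Bonds formed (products):
  C–Br: 1 × 282 = 282
  C–C: 2 × 342 = 684
  C–H: 7 × 418 = 2926
  H–Br: 1 × 355 = 355
  Σ(formed) = 4247 kJ
ΔH = Σ(broken) − Σ(formed) = 4217 − 4247 = −30 kJ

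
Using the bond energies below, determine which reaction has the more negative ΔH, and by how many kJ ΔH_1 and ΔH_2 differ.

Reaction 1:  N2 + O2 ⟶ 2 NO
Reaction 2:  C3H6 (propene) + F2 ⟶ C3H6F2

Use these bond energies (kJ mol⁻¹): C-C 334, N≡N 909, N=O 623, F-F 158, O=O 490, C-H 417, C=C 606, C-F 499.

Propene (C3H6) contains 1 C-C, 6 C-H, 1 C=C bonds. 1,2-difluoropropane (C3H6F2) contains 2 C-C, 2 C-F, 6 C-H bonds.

Reaction 2, by 721 kJ

Reaction 1:
  Bonds broken (reactants):
    N≡N: 1 × 909 = 909
    O=O: 1 × 490 = 490
    Σ(broken) = 1399 kJ
  Bonds formed (products):
    N=O: 2 × 623 = 1246
    Σ(formed) = 1246 kJ
  ΔH_1 = 1399 − 1246 = +153 kJ
Reaction 2:
  Bonds broken (reactants):
    C-C: 1 × 334 = 334
    C-H: 6 × 417 = 2502
    C=C: 1 × 606 = 606
    F-F: 1 × 158 = 158
    Σ(broken) = 3600 kJ
  Bonds formed (products):
    C-C: 2 × 334 = 668
    C-F: 2 × 499 = 998
    C-H: 6 × 417 = 2502
    Σ(formed) = 4168 kJ
  ΔH_2 = 3600 − 4168 = −568 kJ
ΔH_1 − ΔH_2 = +721 kJ, so reaction 2 has the more negative ΔH; |ΔH_1 − ΔH_2| = 721 kJ.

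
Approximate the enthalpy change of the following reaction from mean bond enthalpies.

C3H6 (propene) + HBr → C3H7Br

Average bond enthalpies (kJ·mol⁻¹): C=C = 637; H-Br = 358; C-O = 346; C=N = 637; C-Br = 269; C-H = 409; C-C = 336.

Bonds broken (reactants):
  C-C: 1 × 336 = 336
  C-H: 6 × 409 = 2454
  C=C: 1 × 637 = 637
  H-Br: 1 × 358 = 358
  Σ(broken) = 3785 kJ
Bonds formed (products):
  C-Br: 1 × 269 = 269
  C-C: 2 × 336 = 672
  C-H: 7 × 409 = 2863
  Σ(formed) = 3804 kJ
ΔH = Σ(broken) − Σ(formed) = 3785 − 3804 = −19 kJ

ΔH ≈ −19 kJ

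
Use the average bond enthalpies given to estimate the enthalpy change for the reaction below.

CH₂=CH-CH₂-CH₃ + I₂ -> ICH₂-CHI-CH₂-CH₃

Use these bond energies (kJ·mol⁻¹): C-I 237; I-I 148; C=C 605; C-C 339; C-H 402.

Bonds broken (reactants):
  C-C: 2 × 339 = 678
  C-H: 8 × 402 = 3216
  C=C: 1 × 605 = 605
  I-I: 1 × 148 = 148
  Σ(broken) = 4647 kJ
Bonds formed (products):
  C-C: 3 × 339 = 1017
  C-H: 8 × 402 = 3216
  C-I: 2 × 237 = 474
  Σ(formed) = 4707 kJ
ΔH = Σ(broken) − Σ(formed) = 4647 − 4707 = −60 kJ

ΔH ≈ −60 kJ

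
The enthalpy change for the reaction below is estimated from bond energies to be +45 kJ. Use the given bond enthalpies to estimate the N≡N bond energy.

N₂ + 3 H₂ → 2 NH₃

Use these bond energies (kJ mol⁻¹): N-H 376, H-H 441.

Let D be the N≡N bond energy.
Σ(broken) = 3×441 + 1×D = 1323 + D
Σ(formed) = 6×376 = 2256
ΔH = Σ(broken) − Σ(formed) = (1323 + D) − (2256) = −933 + D
Setting this equal to +45 kJ gives D = 978 kJ/mol.

D(N≡N) ≈ 978 kJ/mol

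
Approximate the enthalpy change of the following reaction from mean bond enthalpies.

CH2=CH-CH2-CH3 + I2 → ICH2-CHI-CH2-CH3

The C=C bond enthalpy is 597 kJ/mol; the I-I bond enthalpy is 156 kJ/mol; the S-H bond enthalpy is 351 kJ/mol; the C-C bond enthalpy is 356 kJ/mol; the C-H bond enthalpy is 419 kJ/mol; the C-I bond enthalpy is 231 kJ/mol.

ΔH ≈ −65 kJ

Bonds broken (reactants):
  C-C: 2 × 356 = 712
  C-H: 8 × 419 = 3352
  C=C: 1 × 597 = 597
  I-I: 1 × 156 = 156
  Σ(broken) = 4817 kJ
Bonds formed (products):
  C-C: 3 × 356 = 1068
  C-H: 8 × 419 = 3352
  C-I: 2 × 231 = 462
  Σ(formed) = 4882 kJ
ΔH = Σ(broken) − Σ(formed) = 4817 − 4882 = −65 kJ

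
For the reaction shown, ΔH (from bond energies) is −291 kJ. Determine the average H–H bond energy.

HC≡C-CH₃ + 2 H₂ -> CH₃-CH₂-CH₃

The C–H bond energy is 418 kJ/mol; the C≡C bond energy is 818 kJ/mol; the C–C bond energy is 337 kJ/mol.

Let D be the H–H bond energy.
Σ(broken) = 1×818 + 1×337 + 4×418 + 2×D = 2827 + 2D
Σ(formed) = 2×337 + 8×418 = 4018
ΔH = Σ(broken) − Σ(formed) = (2827 + 2D) − (4018) = −1191 + 2D
Setting this equal to −291 kJ gives 2D = 900, so D = 450 kJ/mol.

D(H–H) ≈ 450 kJ/mol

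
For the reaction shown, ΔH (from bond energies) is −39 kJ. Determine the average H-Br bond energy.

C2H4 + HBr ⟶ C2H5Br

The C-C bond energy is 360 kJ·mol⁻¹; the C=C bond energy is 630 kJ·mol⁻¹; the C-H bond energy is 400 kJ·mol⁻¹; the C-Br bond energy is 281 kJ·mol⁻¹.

D(H-Br) ≈ 372 kJ/mol

Let D be the H-Br bond energy.
Σ(broken) = 4×400 + 1×630 + 1×D = 2230 + D
Σ(formed) = 1×281 + 1×360 + 5×400 = 2641
ΔH = Σ(broken) − Σ(formed) = (2230 + D) − (2641) = −411 + D
Setting this equal to −39 kJ gives D = 372 kJ/mol.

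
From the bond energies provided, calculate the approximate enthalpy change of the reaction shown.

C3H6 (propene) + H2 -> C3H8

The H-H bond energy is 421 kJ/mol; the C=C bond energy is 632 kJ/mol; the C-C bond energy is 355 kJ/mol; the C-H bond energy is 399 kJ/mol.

ΔH ≈ −100 kJ

Bonds broken (reactants):
  C-C: 1 × 355 = 355
  C-H: 6 × 399 = 2394
  C=C: 1 × 632 = 632
  H-H: 1 × 421 = 421
  Σ(broken) = 3802 kJ
Bonds formed (products):
  C-C: 2 × 355 = 710
  C-H: 8 × 399 = 3192
  Σ(formed) = 3902 kJ
ΔH = Σ(broken) − Σ(formed) = 3802 − 3902 = −100 kJ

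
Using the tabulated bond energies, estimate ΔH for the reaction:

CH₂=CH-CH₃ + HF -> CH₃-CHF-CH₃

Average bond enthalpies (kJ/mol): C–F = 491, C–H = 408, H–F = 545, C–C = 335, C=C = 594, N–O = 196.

ΔH ≈ −95 kJ

Bonds broken (reactants):
  C–C: 1 × 335 = 335
  C–H: 6 × 408 = 2448
  C=C: 1 × 594 = 594
  H–F: 1 × 545 = 545
  Σ(broken) = 3922 kJ
Bonds formed (products):
  C–C: 2 × 335 = 670
  C–F: 1 × 491 = 491
  C–H: 7 × 408 = 2856
  Σ(formed) = 4017 kJ
ΔH = Σ(broken) − Σ(formed) = 3922 − 4017 = −95 kJ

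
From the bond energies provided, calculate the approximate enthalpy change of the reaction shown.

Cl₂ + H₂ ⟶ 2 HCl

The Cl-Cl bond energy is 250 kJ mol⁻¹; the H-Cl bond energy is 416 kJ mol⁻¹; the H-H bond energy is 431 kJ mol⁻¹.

ΔH ≈ −151 kJ

Bonds broken (reactants):
  Cl-Cl: 1 × 250 = 250
  H-H: 1 × 431 = 431
  Σ(broken) = 681 kJ
Bonds formed (products):
  H-Cl: 2 × 416 = 832
  Σ(formed) = 832 kJ
ΔH = Σ(broken) − Σ(formed) = 681 − 832 = −151 kJ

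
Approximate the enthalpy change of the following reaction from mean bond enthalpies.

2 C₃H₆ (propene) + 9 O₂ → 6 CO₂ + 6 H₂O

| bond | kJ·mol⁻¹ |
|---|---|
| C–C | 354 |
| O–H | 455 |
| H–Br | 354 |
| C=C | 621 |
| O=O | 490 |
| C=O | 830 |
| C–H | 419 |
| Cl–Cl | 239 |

ΔH ≈ −4032 kJ

Bonds broken (reactants):
  C–C: 2 × 354 = 708
  C–H: 12 × 419 = 5028
  C=C: 2 × 621 = 1242
  O=O: 9 × 490 = 4410
  Σ(broken) = 11388 kJ
Bonds formed (products):
  C=O: 12 × 830 = 9960
  O–H: 12 × 455 = 5460
  Σ(formed) = 15420 kJ
ΔH = Σ(broken) − Σ(formed) = 11388 − 15420 = −4032 kJ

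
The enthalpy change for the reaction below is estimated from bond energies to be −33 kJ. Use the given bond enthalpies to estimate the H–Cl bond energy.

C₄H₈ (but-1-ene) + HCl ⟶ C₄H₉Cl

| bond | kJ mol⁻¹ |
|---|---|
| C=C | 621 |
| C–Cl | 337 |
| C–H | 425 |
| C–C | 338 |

D(H–Cl) ≈ 446 kJ/mol

Let D be the H–Cl bond energy.
Σ(broken) = 2×338 + 8×425 + 1×621 + 1×D = 4697 + D
Σ(formed) = 3×338 + 1×337 + 9×425 = 5176
ΔH = Σ(broken) − Σ(formed) = (4697 + D) − (5176) = −479 + D
Setting this equal to −33 kJ gives D = 446 kJ/mol.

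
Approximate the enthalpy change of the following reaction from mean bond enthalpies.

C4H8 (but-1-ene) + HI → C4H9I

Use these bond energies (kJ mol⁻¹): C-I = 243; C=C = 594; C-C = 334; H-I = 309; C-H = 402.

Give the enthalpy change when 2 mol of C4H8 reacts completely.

ΔH = −152 kJ

Bonds broken (reactants):
  C-C: 2 × 334 = 668
  C-H: 8 × 402 = 3216
  C=C: 1 × 594 = 594
  H-I: 1 × 309 = 309
  Σ(broken) = 4787 kJ
Bonds formed (products):
  C-C: 3 × 334 = 1002
  C-H: 9 × 402 = 3618
  C-I: 1 × 243 = 243
  Σ(formed) = 4863 kJ
ΔH = Σ(broken) − Σ(formed) = 4787 − 4863 = −76 kJ
For 2× the reaction as written: 2 × (−76) = −152 kJ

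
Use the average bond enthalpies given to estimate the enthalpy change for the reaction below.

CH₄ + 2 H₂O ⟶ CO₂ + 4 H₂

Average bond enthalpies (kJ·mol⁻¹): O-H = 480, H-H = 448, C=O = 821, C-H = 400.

Bonds broken (reactants):
  C-H: 4 × 400 = 1600
  O-H: 4 × 480 = 1920
  Σ(broken) = 3520 kJ
Bonds formed (products):
  C=O: 2 × 821 = 1642
  H-H: 4 × 448 = 1792
  Σ(formed) = 3434 kJ
ΔH = Σ(broken) − Σ(formed) = 3520 − 3434 = +86 kJ

ΔH ≈ +86 kJ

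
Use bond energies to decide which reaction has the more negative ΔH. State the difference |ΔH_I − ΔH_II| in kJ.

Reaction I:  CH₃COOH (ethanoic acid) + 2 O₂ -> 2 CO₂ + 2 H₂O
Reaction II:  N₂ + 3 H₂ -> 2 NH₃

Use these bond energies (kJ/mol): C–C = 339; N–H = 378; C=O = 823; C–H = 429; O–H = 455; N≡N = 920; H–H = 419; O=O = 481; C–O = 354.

Reaction I:
  Bonds broken (reactants):
    C–C: 1 × 339 = 339
    C–H: 3 × 429 = 1287
    C–O: 1 × 354 = 354
    C=O: 1 × 823 = 823
    O–H: 1 × 455 = 455
    O=O: 2 × 481 = 962
    Σ(broken) = 4220 kJ
  Bonds formed (products):
    C=O: 4 × 823 = 3292
    O–H: 4 × 455 = 1820
    Σ(formed) = 5112 kJ
  ΔH_I = 4220 − 5112 = −892 kJ
Reaction II:
  Bonds broken (reactants):
    H–H: 3 × 419 = 1257
    N≡N: 1 × 920 = 920
    Σ(broken) = 2177 kJ
  Bonds formed (products):
    N–H: 6 × 378 = 2268
    Σ(formed) = 2268 kJ
  ΔH_II = 2177 − 2268 = −91 kJ
ΔH_I − ΔH_II = −801 kJ, so reaction I has the more negative ΔH; |ΔH_I − ΔH_II| = 801 kJ.

Reaction I, by 801 kJ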